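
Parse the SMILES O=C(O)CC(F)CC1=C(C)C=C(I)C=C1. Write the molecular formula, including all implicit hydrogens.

Walk through each heavy atom and fill implicit hydrogens from standard valence (C 4, N 3, O 2, S 2, halogen 1):
  atom 1: O, bond orders sum to 2 (valence 2) → 0 H
  atom 2: C, bond orders sum to 4 (valence 4) → 0 H
  atom 3: O, bond orders sum to 1 (valence 2) → 1 H
  atom 4: C, bond orders sum to 2 (valence 4) → 2 H
  atom 5: C, bond orders sum to 3 (valence 4) → 1 H
  atom 6: F (halogen, monovalent) → 0 H
  atom 7: C, bond orders sum to 2 (valence 4) → 2 H
  atom 8: C, bond orders sum to 4 (valence 4) → 0 H
  atom 9: C, bond orders sum to 4 (valence 4) → 0 H
  atom 10: C, bond orders sum to 1 (valence 4) → 3 H
  atom 11: C, bond orders sum to 3 (valence 4) → 1 H
  atom 12: C, bond orders sum to 4 (valence 4) → 0 H
  atom 13: I (halogen, monovalent) → 0 H
  atom 14: C, bond orders sum to 3 (valence 4) → 1 H
  atom 15: C, bond orders sum to 3 (valence 4) → 1 H
Totals → C:11, H:12, F:1, I:1, O:2.

C11H12FIO2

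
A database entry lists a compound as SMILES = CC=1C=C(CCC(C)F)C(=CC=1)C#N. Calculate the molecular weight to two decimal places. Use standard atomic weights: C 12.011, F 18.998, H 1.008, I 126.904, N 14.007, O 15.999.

191.25 g/mol

First, the molecular formula is C12H14FN (counting implicit H from valence).
  C: 12 × 12.011 = 144.132
  F: 1 × 18.998 = 18.998
  H: 14 × 1.008 = 14.112
  N: 1 × 14.007 = 14.007
Sum: 12×12.011 + 1×18.998 + 14×1.008 + 1×14.007 = 191.249 → 191.25 g/mol.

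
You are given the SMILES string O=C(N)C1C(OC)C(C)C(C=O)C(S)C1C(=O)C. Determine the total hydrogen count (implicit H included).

19

Walk through each heavy atom and fill implicit hydrogens from standard valence (C 4, N 3, O 2, S 2, halogen 1):
  atom 1: O, bond orders sum to 2 (valence 2) → 0 H
  atom 2: C, bond orders sum to 4 (valence 4) → 0 H
  atom 3: N, bond orders sum to 1 (valence 3) → 2 H
  atom 4: C, bond orders sum to 3 (valence 4) → 1 H
  atom 5: C, bond orders sum to 3 (valence 4) → 1 H
  atom 6: O, bond orders sum to 2 (valence 2) → 0 H
  atom 7: C, bond orders sum to 1 (valence 4) → 3 H
  atom 8: C, bond orders sum to 3 (valence 4) → 1 H
  atom 9: C, bond orders sum to 1 (valence 4) → 3 H
  atom 10: C, bond orders sum to 3 (valence 4) → 1 H
  atom 11: C, bond orders sum to 3 (valence 4) → 1 H
  atom 12: O, bond orders sum to 2 (valence 2) → 0 H
  atom 13: C, bond orders sum to 3 (valence 4) → 1 H
  atom 14: S, bond orders sum to 1 (valence 2) → 1 H
  atom 15: C, bond orders sum to 3 (valence 4) → 1 H
  atom 16: C, bond orders sum to 4 (valence 4) → 0 H
  atom 17: O, bond orders sum to 2 (valence 2) → 0 H
  atom 18: C, bond orders sum to 1 (valence 4) → 3 H
Total hydrogens: 19.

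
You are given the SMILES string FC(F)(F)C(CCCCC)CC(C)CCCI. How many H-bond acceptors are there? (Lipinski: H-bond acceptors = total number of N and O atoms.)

0

N atoms: 0; O atoms: 0.
Lipinski HBA = 0 + 0 = 0.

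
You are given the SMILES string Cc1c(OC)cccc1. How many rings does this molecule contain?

In SMILES, each pair of matching ring-closure digits denotes one ring-closing bond; the number of such bonds equals the number of independent rings.
Ring-closure bonds here: 1.

1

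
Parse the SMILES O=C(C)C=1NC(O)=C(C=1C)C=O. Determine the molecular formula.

C8H9NO3

Walk through each heavy atom and fill implicit hydrogens from standard valence (C 4, N 3, O 2, S 2, halogen 1):
  atom 1: O, bond orders sum to 2 (valence 2) → 0 H
  atom 2: C, bond orders sum to 4 (valence 4) → 0 H
  atom 3: C, bond orders sum to 1 (valence 4) → 3 H
  atom 4: C, bond orders sum to 4 (valence 4) → 0 H
  atom 5: N, bond orders sum to 2 (valence 3) → 1 H
  atom 6: C, bond orders sum to 4 (valence 4) → 0 H
  atom 7: O, bond orders sum to 1 (valence 2) → 1 H
  atom 8: C, bond orders sum to 4 (valence 4) → 0 H
  atom 9: C, bond orders sum to 4 (valence 4) → 0 H
  atom 10: C, bond orders sum to 1 (valence 4) → 3 H
  atom 11: C, bond orders sum to 3 (valence 4) → 1 H
  atom 12: O, bond orders sum to 2 (valence 2) → 0 H
Totals → C:8, H:9, N:1, O:3.
In Hill order: C8H9NO3.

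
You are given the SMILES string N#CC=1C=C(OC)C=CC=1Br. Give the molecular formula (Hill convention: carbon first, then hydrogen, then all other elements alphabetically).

C8H6BrNO

Walk through each heavy atom and fill implicit hydrogens from standard valence (C 4, N 3, O 2, S 2, halogen 1):
  atom 1: N, bond orders sum to 3 (valence 3) → 0 H
  atom 2: C, bond orders sum to 4 (valence 4) → 0 H
  atom 3: C, bond orders sum to 4 (valence 4) → 0 H
  atom 4: C, bond orders sum to 3 (valence 4) → 1 H
  atom 5: C, bond orders sum to 4 (valence 4) → 0 H
  atom 6: O, bond orders sum to 2 (valence 2) → 0 H
  atom 7: C, bond orders sum to 1 (valence 4) → 3 H
  atom 8: C, bond orders sum to 3 (valence 4) → 1 H
  atom 9: C, bond orders sum to 3 (valence 4) → 1 H
  atom 10: C, bond orders sum to 4 (valence 4) → 0 H
  atom 11: Br (halogen, monovalent) → 0 H
Totals → C:8, H:6, Br:1, N:1, O:1.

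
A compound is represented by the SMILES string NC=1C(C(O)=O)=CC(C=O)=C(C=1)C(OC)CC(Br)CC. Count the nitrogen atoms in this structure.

1

Scan the SMILES for N atoms (remember two-letter symbols like Cl and Br are single atoms).
Nitrogen count: 1.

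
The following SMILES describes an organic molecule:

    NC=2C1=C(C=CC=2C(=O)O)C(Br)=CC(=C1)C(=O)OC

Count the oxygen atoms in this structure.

4

Scan the SMILES for O atoms (remember two-letter symbols like Cl and Br are single atoms).
Oxygen count: 4.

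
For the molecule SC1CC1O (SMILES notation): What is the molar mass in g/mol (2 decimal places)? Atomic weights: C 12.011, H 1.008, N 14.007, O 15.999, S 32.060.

First, the molecular formula is C3H6OS (counting implicit H from valence).
  C: 3 × 12.011 = 36.033
  H: 6 × 1.008 = 6.048
  O: 1 × 15.999 = 15.999
  S: 1 × 32.060 = 32.060
Sum: 3×12.011 + 6×1.008 + 1×15.999 + 1×32.060 = 90.140 → 90.14 g/mol.

90.14 g/mol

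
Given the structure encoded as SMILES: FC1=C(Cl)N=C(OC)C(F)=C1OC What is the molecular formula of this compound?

C7H6ClF2NO2

Walk through each heavy atom and fill implicit hydrogens from standard valence (C 4, N 3, O 2, S 2, halogen 1):
  atom 1: F (halogen, monovalent) → 0 H
  atom 2: C, bond orders sum to 4 (valence 4) → 0 H
  atom 3: C, bond orders sum to 4 (valence 4) → 0 H
  atom 4: Cl (halogen, monovalent) → 0 H
  atom 5: N, bond orders sum to 3 (valence 3) → 0 H
  atom 6: C, bond orders sum to 4 (valence 4) → 0 H
  atom 7: O, bond orders sum to 2 (valence 2) → 0 H
  atom 8: C, bond orders sum to 1 (valence 4) → 3 H
  atom 9: C, bond orders sum to 4 (valence 4) → 0 H
  atom 10: F (halogen, monovalent) → 0 H
  atom 11: C, bond orders sum to 4 (valence 4) → 0 H
  atom 12: O, bond orders sum to 2 (valence 2) → 0 H
  atom 13: C, bond orders sum to 1 (valence 4) → 3 H
Totals → C:7, H:6, Cl:1, F:2, N:1, O:2.
In Hill order: C7H6ClF2NO2.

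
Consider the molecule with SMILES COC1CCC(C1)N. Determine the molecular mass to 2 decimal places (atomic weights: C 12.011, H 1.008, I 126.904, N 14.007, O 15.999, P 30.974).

115.18 g/mol

First, the molecular formula is C6H13NO (counting implicit H from valence).
  C: 6 × 12.011 = 72.066
  H: 13 × 1.008 = 13.104
  N: 1 × 14.007 = 14.007
  O: 1 × 15.999 = 15.999
Sum: 6×12.011 + 13×1.008 + 1×14.007 + 1×15.999 = 115.176 → 115.18 g/mol.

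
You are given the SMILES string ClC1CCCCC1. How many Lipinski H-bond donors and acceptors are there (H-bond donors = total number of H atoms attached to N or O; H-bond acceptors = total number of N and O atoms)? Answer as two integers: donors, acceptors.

Donors: find every N or O and count the H atoms it carries.
  (no N or O atoms present)
Lipinski HBD = 0.
Acceptors: N atoms = 0, O atoms = 0 → HBA = 0.

0, 0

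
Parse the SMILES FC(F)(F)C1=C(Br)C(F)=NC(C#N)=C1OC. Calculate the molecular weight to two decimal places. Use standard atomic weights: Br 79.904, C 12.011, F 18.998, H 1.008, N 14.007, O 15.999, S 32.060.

First, the molecular formula is C8H3BrF4N2O (counting implicit H from valence).
  Br: 1 × 79.904 = 79.904
  C: 8 × 12.011 = 96.088
  F: 4 × 18.998 = 75.992
  H: 3 × 1.008 = 3.024
  N: 2 × 14.007 = 28.014
  O: 1 × 15.999 = 15.999
Sum: 1×79.904 + 8×12.011 + 4×18.998 + 3×1.008 + 2×14.007 + 1×15.999 = 299.021 → 299.02 g/mol.

299.02 g/mol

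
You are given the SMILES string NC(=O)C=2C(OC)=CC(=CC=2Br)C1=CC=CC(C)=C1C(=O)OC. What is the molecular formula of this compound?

Walk through each heavy atom and fill implicit hydrogens from standard valence (C 4, N 3, O 2, S 2, halogen 1):
  atom 1: N, bond orders sum to 1 (valence 3) → 2 H
  atom 2: C, bond orders sum to 4 (valence 4) → 0 H
  atom 3: O, bond orders sum to 2 (valence 2) → 0 H
  atom 4: C, bond orders sum to 4 (valence 4) → 0 H
  atom 5: C, bond orders sum to 4 (valence 4) → 0 H
  atom 6: O, bond orders sum to 2 (valence 2) → 0 H
  atom 7: C, bond orders sum to 1 (valence 4) → 3 H
  atom 8: C, bond orders sum to 3 (valence 4) → 1 H
  atom 9: C, bond orders sum to 4 (valence 4) → 0 H
  atom 10: C, bond orders sum to 3 (valence 4) → 1 H
  atom 11: C, bond orders sum to 4 (valence 4) → 0 H
  atom 12: Br (halogen, monovalent) → 0 H
  atom 13: C, bond orders sum to 4 (valence 4) → 0 H
  atom 14: C, bond orders sum to 3 (valence 4) → 1 H
  atom 15: C, bond orders sum to 3 (valence 4) → 1 H
  atom 16: C, bond orders sum to 3 (valence 4) → 1 H
  atom 17: C, bond orders sum to 4 (valence 4) → 0 H
  atom 18: C, bond orders sum to 1 (valence 4) → 3 H
  atom 19: C, bond orders sum to 4 (valence 4) → 0 H
  atom 20: C, bond orders sum to 4 (valence 4) → 0 H
  atom 21: O, bond orders sum to 2 (valence 2) → 0 H
  atom 22: O, bond orders sum to 2 (valence 2) → 0 H
  atom 23: C, bond orders sum to 1 (valence 4) → 3 H
Totals → C:17, H:16, Br:1, N:1, O:4.
In Hill order: C17H16BrNO4.

C17H16BrNO4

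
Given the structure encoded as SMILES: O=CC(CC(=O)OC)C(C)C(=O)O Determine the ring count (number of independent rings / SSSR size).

0

In SMILES, each pair of matching ring-closure digits denotes one ring-closing bond; the number of such bonds equals the number of independent rings.
Ring-closure bonds here: 0.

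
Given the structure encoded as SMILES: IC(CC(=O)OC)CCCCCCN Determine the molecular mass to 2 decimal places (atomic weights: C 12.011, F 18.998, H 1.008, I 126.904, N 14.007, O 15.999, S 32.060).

313.18 g/mol

First, the molecular formula is C10H20INO2 (counting implicit H from valence).
  C: 10 × 12.011 = 120.110
  H: 20 × 1.008 = 20.160
  I: 1 × 126.904 = 126.904
  N: 1 × 14.007 = 14.007
  O: 2 × 15.999 = 31.998
Sum: 10×12.011 + 20×1.008 + 1×126.904 + 1×14.007 + 2×15.999 = 313.179 → 313.18 g/mol.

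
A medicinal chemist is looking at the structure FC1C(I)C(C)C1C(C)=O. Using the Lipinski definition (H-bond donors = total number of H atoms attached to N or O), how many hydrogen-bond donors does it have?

Donors: find every N or O and count the H atoms it carries.
  atom 10 (O): bond orders sum to 2 → 0 H
Lipinski HBD = 0.

0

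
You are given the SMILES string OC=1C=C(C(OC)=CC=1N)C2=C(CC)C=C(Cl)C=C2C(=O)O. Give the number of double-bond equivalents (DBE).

9

Degree of unsaturation = (number of rings) + (number of π bonds).
Ring closures in the SMILES: 2.
π bonds: 7 double bonds (each 1 DoU) → 7 DoU from unsaturation.
Total DoU = 2 + 7 = 9.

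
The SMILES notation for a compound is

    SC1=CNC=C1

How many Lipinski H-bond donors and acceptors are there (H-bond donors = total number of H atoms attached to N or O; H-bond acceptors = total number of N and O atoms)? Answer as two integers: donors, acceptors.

Donors: find every N or O and count the H atoms it carries.
  atom 4 (N): bond orders sum to 2 → 1 H
Lipinski HBD = 1.
Acceptors: N atoms = 1, O atoms = 0 → HBA = 1.

1, 1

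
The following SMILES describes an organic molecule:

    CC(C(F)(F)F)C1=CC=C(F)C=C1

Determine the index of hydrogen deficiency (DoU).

4

Molecular formula: C9H8F4.
DoU = (2C + 2 + N − H − X) / 2, where X is the halogen count and O/S are ignored.
    = (2·9 + 2 + 0 − 8 − 4) / 2 = 8 / 2 = 4.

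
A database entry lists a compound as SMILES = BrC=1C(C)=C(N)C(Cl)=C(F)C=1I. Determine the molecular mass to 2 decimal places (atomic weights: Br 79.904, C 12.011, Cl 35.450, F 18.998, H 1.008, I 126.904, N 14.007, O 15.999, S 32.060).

364.38 g/mol

First, the molecular formula is C7H5BrClFIN (counting implicit H from valence).
  Br: 1 × 79.904 = 79.904
  C: 7 × 12.011 = 84.077
  Cl: 1 × 35.450 = 35.450
  F: 1 × 18.998 = 18.998
  H: 5 × 1.008 = 5.040
  I: 1 × 126.904 = 126.904
  N: 1 × 14.007 = 14.007
Sum: 1×79.904 + 7×12.011 + 1×35.450 + 1×18.998 + 5×1.008 + 1×126.904 + 1×14.007 = 364.380 → 364.38 g/mol.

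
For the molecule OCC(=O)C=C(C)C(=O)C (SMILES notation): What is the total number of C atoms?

Count every carbon token in the SMILES (each C, including those in ring-closure positions and inside branches).
Carbon count: 7.

7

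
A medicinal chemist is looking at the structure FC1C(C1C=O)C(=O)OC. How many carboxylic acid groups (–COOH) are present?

Scan the SMILES for the carboxylic acid motif — none present.
Groups that are present: 1 aldehyde, 1 ester.

0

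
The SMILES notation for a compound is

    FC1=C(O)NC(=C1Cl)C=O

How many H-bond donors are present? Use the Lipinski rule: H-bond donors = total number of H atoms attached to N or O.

2

Donors: find every N or O and count the H atoms it carries.
  atom 4 (O): bond orders sum to 1 → 1 H
  atom 5 (N): bond orders sum to 2 → 1 H
  atom 10 (O): bond orders sum to 2 → 0 H
Lipinski HBD = 2.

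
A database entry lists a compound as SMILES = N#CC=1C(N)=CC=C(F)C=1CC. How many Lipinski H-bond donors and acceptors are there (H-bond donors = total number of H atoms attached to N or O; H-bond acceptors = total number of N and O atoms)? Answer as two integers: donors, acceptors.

Donors: find every N or O and count the H atoms it carries.
  atom 1 (N): bond orders sum to 3 → 0 H
  atom 5 (N): bond orders sum to 1 → 2 H
Lipinski HBD = 2.
Acceptors: N atoms = 2, O atoms = 0 → HBA = 2.

2, 2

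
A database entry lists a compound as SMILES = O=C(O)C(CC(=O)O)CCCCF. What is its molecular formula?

Walk through each heavy atom and fill implicit hydrogens from standard valence (C 4, N 3, O 2, S 2, halogen 1):
  atom 1: O, bond orders sum to 2 (valence 2) → 0 H
  atom 2: C, bond orders sum to 4 (valence 4) → 0 H
  atom 3: O, bond orders sum to 1 (valence 2) → 1 H
  atom 4: C, bond orders sum to 3 (valence 4) → 1 H
  atom 5: C, bond orders sum to 2 (valence 4) → 2 H
  atom 6: C, bond orders sum to 4 (valence 4) → 0 H
  atom 7: O, bond orders sum to 2 (valence 2) → 0 H
  atom 8: O, bond orders sum to 1 (valence 2) → 1 H
  atom 9: C, bond orders sum to 2 (valence 4) → 2 H
  atom 10: C, bond orders sum to 2 (valence 4) → 2 H
  atom 11: C, bond orders sum to 2 (valence 4) → 2 H
  atom 12: C, bond orders sum to 2 (valence 4) → 2 H
  atom 13: F (halogen, monovalent) → 0 H
Totals → C:8, H:13, F:1, O:4.
In Hill order: C8H13FO4.

C8H13FO4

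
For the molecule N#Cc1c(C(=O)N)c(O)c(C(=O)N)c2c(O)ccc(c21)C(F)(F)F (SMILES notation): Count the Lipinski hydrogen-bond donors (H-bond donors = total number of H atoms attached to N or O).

Donors: find every N or O and count the H atoms it carries.
  atom 1 (N): bond orders sum to 3 → 0 H
  atom 6 (O): bond orders sum to 2 → 0 H
  atom 7 (N): bond orders sum to 1 → 2 H
  atom 9 (O): bond orders sum to 1 → 1 H
  atom 12 (O): bond orders sum to 2 → 0 H
  atom 13 (N): bond orders sum to 1 → 2 H
  atom 16 (O): bond orders sum to 1 → 1 H
Lipinski HBD = 6.

6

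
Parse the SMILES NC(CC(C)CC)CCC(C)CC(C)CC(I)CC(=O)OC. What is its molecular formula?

C18H36INO2

Walk through each heavy atom and fill implicit hydrogens from standard valence (C 4, N 3, O 2, S 2, halogen 1):
  atom 1: N, bond orders sum to 1 (valence 3) → 2 H
  atom 2: C, bond orders sum to 3 (valence 4) → 1 H
  atom 3: C, bond orders sum to 2 (valence 4) → 2 H
  atom 4: C, bond orders sum to 3 (valence 4) → 1 H
  atom 5: C, bond orders sum to 1 (valence 4) → 3 H
  atom 6: C, bond orders sum to 2 (valence 4) → 2 H
  atom 7: C, bond orders sum to 1 (valence 4) → 3 H
  atom 8: C, bond orders sum to 2 (valence 4) → 2 H
  atom 9: C, bond orders sum to 2 (valence 4) → 2 H
  atom 10: C, bond orders sum to 3 (valence 4) → 1 H
  atom 11: C, bond orders sum to 1 (valence 4) → 3 H
  atom 12: C, bond orders sum to 2 (valence 4) → 2 H
  atom 13: C, bond orders sum to 3 (valence 4) → 1 H
  atom 14: C, bond orders sum to 1 (valence 4) → 3 H
  atom 15: C, bond orders sum to 2 (valence 4) → 2 H
  atom 16: C, bond orders sum to 3 (valence 4) → 1 H
  atom 17: I (halogen, monovalent) → 0 H
  atom 18: C, bond orders sum to 2 (valence 4) → 2 H
  atom 19: C, bond orders sum to 4 (valence 4) → 0 H
  atom 20: O, bond orders sum to 2 (valence 2) → 0 H
  atom 21: O, bond orders sum to 2 (valence 2) → 0 H
  atom 22: C, bond orders sum to 1 (valence 4) → 3 H
Totals → C:18, H:36, I:1, N:1, O:2.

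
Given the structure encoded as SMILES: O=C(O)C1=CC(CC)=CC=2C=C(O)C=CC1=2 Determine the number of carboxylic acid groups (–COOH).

The carboxylic acid motif appears at heavy-atom position 2 in the SMILES.
Other groups present: 1 hydroxyl.
Carboxylic acid count: 1.

1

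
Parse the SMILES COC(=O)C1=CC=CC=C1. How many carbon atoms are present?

Count every carbon token in the SMILES (each C, including those in ring-closure positions and inside branches).
Carbon count: 8.

8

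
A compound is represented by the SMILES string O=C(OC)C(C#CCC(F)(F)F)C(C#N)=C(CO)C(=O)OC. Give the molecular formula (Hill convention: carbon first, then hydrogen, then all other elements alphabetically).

Walk through each heavy atom and fill implicit hydrogens from standard valence (C 4, N 3, O 2, S 2, halogen 1):
  atom 1: O, bond orders sum to 2 (valence 2) → 0 H
  atom 2: C, bond orders sum to 4 (valence 4) → 0 H
  atom 3: O, bond orders sum to 2 (valence 2) → 0 H
  atom 4: C, bond orders sum to 1 (valence 4) → 3 H
  atom 5: C, bond orders sum to 3 (valence 4) → 1 H
  atom 6: C, bond orders sum to 4 (valence 4) → 0 H
  atom 7: C, bond orders sum to 4 (valence 4) → 0 H
  atom 8: C, bond orders sum to 2 (valence 4) → 2 H
  atom 9: C, bond orders sum to 4 (valence 4) → 0 H
  atom 10: F (halogen, monovalent) → 0 H
  atom 11: F (halogen, monovalent) → 0 H
  atom 12: F (halogen, monovalent) → 0 H
  atom 13: C, bond orders sum to 4 (valence 4) → 0 H
  atom 14: C, bond orders sum to 4 (valence 4) → 0 H
  atom 15: N, bond orders sum to 3 (valence 3) → 0 H
  atom 16: C, bond orders sum to 4 (valence 4) → 0 H
  atom 17: C, bond orders sum to 2 (valence 4) → 2 H
  atom 18: O, bond orders sum to 1 (valence 2) → 1 H
  atom 19: C, bond orders sum to 4 (valence 4) → 0 H
  atom 20: O, bond orders sum to 2 (valence 2) → 0 H
  atom 21: O, bond orders sum to 2 (valence 2) → 0 H
  atom 22: C, bond orders sum to 1 (valence 4) → 3 H
Totals → C:13, H:12, F:3, N:1, O:5.

C13H12F3NO5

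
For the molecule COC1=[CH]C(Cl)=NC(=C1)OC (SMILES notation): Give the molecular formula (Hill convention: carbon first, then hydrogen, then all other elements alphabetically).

Walk through each heavy atom and fill implicit hydrogens from standard valence (C 4, N 3, O 2, S 2, halogen 1):
  atom 1: C, bond orders sum to 1 (valence 4) → 3 H
  atom 2: O, bond orders sum to 2 (valence 2) → 0 H
  atom 3: C, bond orders sum to 4 (valence 4) → 0 H
  atom 4: C with explicit H count 1
  atom 5: C, bond orders sum to 4 (valence 4) → 0 H
  atom 6: Cl (halogen, monovalent) → 0 H
  atom 7: N, bond orders sum to 3 (valence 3) → 0 H
  atom 8: C, bond orders sum to 4 (valence 4) → 0 H
  atom 9: C, bond orders sum to 3 (valence 4) → 1 H
  atom 10: O, bond orders sum to 2 (valence 2) → 0 H
  atom 11: C, bond orders sum to 1 (valence 4) → 3 H
Totals → C:7, H:8, Cl:1, N:1, O:2.
In Hill order: C7H8ClNO2.

C7H8ClNO2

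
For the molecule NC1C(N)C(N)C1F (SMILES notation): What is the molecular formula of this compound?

C4H10FN3

Walk through each heavy atom and fill implicit hydrogens from standard valence (C 4, N 3, O 2, S 2, halogen 1):
  atom 1: N, bond orders sum to 1 (valence 3) → 2 H
  atom 2: C, bond orders sum to 3 (valence 4) → 1 H
  atom 3: C, bond orders sum to 3 (valence 4) → 1 H
  atom 4: N, bond orders sum to 1 (valence 3) → 2 H
  atom 5: C, bond orders sum to 3 (valence 4) → 1 H
  atom 6: N, bond orders sum to 1 (valence 3) → 2 H
  atom 7: C, bond orders sum to 3 (valence 4) → 1 H
  atom 8: F (halogen, monovalent) → 0 H
Totals → C:4, H:10, F:1, N:3.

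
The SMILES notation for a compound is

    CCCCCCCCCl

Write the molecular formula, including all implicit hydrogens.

Walk through each heavy atom and fill implicit hydrogens from standard valence (C 4, N 3, O 2, S 2, halogen 1):
  atom 1: C, bond orders sum to 1 (valence 4) → 3 H
  atom 2: C, bond orders sum to 2 (valence 4) → 2 H
  atom 3: C, bond orders sum to 2 (valence 4) → 2 H
  atom 4: C, bond orders sum to 2 (valence 4) → 2 H
  atom 5: C, bond orders sum to 2 (valence 4) → 2 H
  atom 6: C, bond orders sum to 2 (valence 4) → 2 H
  atom 7: C, bond orders sum to 2 (valence 4) → 2 H
  atom 8: C, bond orders sum to 2 (valence 4) → 2 H
  atom 9: Cl (halogen, monovalent) → 0 H
Totals → C:8, H:17, Cl:1.
In Hill order: C8H17Cl.

C8H17Cl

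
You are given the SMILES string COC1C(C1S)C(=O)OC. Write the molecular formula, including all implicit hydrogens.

Walk through each heavy atom and fill implicit hydrogens from standard valence (C 4, N 3, O 2, S 2, halogen 1):
  atom 1: C, bond orders sum to 1 (valence 4) → 3 H
  atom 2: O, bond orders sum to 2 (valence 2) → 0 H
  atom 3: C, bond orders sum to 3 (valence 4) → 1 H
  atom 4: C, bond orders sum to 3 (valence 4) → 1 H
  atom 5: C, bond orders sum to 3 (valence 4) → 1 H
  atom 6: S, bond orders sum to 1 (valence 2) → 1 H
  atom 7: C, bond orders sum to 4 (valence 4) → 0 H
  atom 8: O, bond orders sum to 2 (valence 2) → 0 H
  atom 9: O, bond orders sum to 2 (valence 2) → 0 H
  atom 10: C, bond orders sum to 1 (valence 4) → 3 H
Totals → C:6, H:10, O:3, S:1.
In Hill order: C6H10O3S.

C6H10O3S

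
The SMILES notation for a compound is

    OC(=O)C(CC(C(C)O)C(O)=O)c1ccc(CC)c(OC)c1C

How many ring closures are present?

In SMILES, each pair of matching ring-closure digits denotes one ring-closing bond; the number of such bonds equals the number of independent rings.
Ring-closure bonds here: 1.

1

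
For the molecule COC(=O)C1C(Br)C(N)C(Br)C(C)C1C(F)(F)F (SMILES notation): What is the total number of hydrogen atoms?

Walk through each heavy atom and fill implicit hydrogens from standard valence (C 4, N 3, O 2, S 2, halogen 1):
  atom 1: C, bond orders sum to 1 (valence 4) → 3 H
  atom 2: O, bond orders sum to 2 (valence 2) → 0 H
  atom 3: C, bond orders sum to 4 (valence 4) → 0 H
  atom 4: O, bond orders sum to 2 (valence 2) → 0 H
  atom 5: C, bond orders sum to 3 (valence 4) → 1 H
  atom 6: C, bond orders sum to 3 (valence 4) → 1 H
  atom 7: Br (halogen, monovalent) → 0 H
  atom 8: C, bond orders sum to 3 (valence 4) → 1 H
  atom 9: N, bond orders sum to 1 (valence 3) → 2 H
  atom 10: C, bond orders sum to 3 (valence 4) → 1 H
  atom 11: Br (halogen, monovalent) → 0 H
  atom 12: C, bond orders sum to 3 (valence 4) → 1 H
  atom 13: C, bond orders sum to 1 (valence 4) → 3 H
  atom 14: C, bond orders sum to 3 (valence 4) → 1 H
  atom 15: C, bond orders sum to 4 (valence 4) → 0 H
  atom 16: F (halogen, monovalent) → 0 H
  atom 17: F (halogen, monovalent) → 0 H
  atom 18: F (halogen, monovalent) → 0 H
Total hydrogens: 14.

14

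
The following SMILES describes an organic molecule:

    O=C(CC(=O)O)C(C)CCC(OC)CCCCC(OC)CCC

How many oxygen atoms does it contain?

Scan the SMILES for O atoms (remember two-letter symbols like Cl and Br are single atoms).
Oxygen count: 5.

5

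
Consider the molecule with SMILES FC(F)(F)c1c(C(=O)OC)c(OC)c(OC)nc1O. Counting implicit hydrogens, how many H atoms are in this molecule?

10

Walk through each heavy atom and fill implicit hydrogens from standard valence (C 4, N 3, O 2, S 2, halogen 1); for lowercase aromatic atoms, an aromatic c carries 1 H when it has two neighbours and 0 H with three, and aromatic n carries 0 H:
  atom 1: F (halogen, monovalent) → 0 H
  atom 2: C, bond orders sum to 4 (valence 4) → 0 H
  atom 3: F (halogen, monovalent) → 0 H
  atom 4: F (halogen, monovalent) → 0 H
  atom 5: aromatic c, 3 neighbours → 0 H
  atom 6: aromatic c, 3 neighbours → 0 H
  atom 7: C, bond orders sum to 4 (valence 4) → 0 H
  atom 8: O, bond orders sum to 2 (valence 2) → 0 H
  atom 9: O, bond orders sum to 2 (valence 2) → 0 H
  atom 10: C, bond orders sum to 1 (valence 4) → 3 H
  atom 11: aromatic c, 3 neighbours → 0 H
  atom 12: O, bond orders sum to 2 (valence 2) → 0 H
  atom 13: C, bond orders sum to 1 (valence 4) → 3 H
  atom 14: aromatic c, 3 neighbours → 0 H
  atom 15: O, bond orders sum to 2 (valence 2) → 0 H
  atom 16: C, bond orders sum to 1 (valence 4) → 3 H
  atom 17: aromatic n, 2 neighbours → 0 H
  atom 18: aromatic c, 3 neighbours → 0 H
  atom 19: O, bond orders sum to 1 (valence 2) → 1 H
Total hydrogens: 10.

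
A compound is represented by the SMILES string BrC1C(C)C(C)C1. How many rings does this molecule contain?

In SMILES, each pair of matching ring-closure digits denotes one ring-closing bond; the number of such bonds equals the number of independent rings.
Ring-closure bonds here: 1.

1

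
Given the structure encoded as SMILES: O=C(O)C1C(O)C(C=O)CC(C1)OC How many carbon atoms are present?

9

Count every carbon token in the SMILES (each C, including those in ring-closure positions and inside branches).
Carbon count: 9.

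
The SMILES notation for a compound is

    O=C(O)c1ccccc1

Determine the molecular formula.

C7H6O2

Walk through each heavy atom and fill implicit hydrogens from standard valence (C 4, N 3, O 2, S 2, halogen 1); for lowercase aromatic atoms, an aromatic c carries 1 H when it has two neighbours and 0 H with three, and aromatic n carries 0 H:
  atom 1: O, bond orders sum to 2 (valence 2) → 0 H
  atom 2: C, bond orders sum to 4 (valence 4) → 0 H
  atom 3: O, bond orders sum to 1 (valence 2) → 1 H
  atom 4: aromatic c, 3 neighbours → 0 H
  atom 5: aromatic c, 2 neighbours → 1 H
  atom 6: aromatic c, 2 neighbours → 1 H
  atom 7: aromatic c, 2 neighbours → 1 H
  atom 8: aromatic c, 2 neighbours → 1 H
  atom 9: aromatic c, 2 neighbours → 1 H
Totals → C:7, H:6, O:2.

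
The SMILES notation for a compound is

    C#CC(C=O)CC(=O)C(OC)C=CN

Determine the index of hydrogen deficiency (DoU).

Degree of unsaturation = (number of rings) + (number of π bonds).
Ring closures in the SMILES: 0.
π bonds: 3 double bonds (each 1 DoU), 1 triple bond (each 2 DoU) → 5 DoU from unsaturation.
Total DoU = 0 + 5 = 5.

5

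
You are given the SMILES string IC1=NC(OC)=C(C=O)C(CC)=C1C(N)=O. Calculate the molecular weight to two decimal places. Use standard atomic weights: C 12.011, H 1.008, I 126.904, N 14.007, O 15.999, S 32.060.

First, the molecular formula is C10H11IN2O3 (counting implicit H from valence).
  C: 10 × 12.011 = 120.110
  H: 11 × 1.008 = 11.088
  I: 1 × 126.904 = 126.904
  N: 2 × 14.007 = 28.014
  O: 3 × 15.999 = 47.997
Sum: 10×12.011 + 11×1.008 + 1×126.904 + 2×14.007 + 3×15.999 = 334.113 → 334.11 g/mol.

334.11 g/mol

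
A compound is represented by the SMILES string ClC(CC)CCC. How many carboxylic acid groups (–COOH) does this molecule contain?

Scan the SMILES for the carboxylic acid motif — none present.

0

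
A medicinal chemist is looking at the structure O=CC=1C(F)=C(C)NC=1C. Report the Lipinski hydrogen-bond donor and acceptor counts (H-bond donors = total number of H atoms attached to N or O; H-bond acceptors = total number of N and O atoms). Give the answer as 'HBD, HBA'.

Donors: find every N or O and count the H atoms it carries.
  atom 1 (O): bond orders sum to 2 → 0 H
  atom 8 (N): bond orders sum to 2 → 1 H
Lipinski HBD = 1.
Acceptors: N atoms = 1, O atoms = 1 → HBA = 2.

1, 2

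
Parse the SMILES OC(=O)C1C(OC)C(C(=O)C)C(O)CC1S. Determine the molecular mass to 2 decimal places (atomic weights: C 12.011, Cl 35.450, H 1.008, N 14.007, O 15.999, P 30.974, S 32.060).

248.29 g/mol

First, the molecular formula is C10H16O5S (counting implicit H from valence).
  C: 10 × 12.011 = 120.110
  H: 16 × 1.008 = 16.128
  O: 5 × 15.999 = 79.995
  S: 1 × 32.060 = 32.060
Sum: 10×12.011 + 16×1.008 + 5×15.999 + 1×32.060 = 248.293 → 248.29 g/mol.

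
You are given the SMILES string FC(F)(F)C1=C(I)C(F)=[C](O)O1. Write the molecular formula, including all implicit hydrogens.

C5HF4IO2

Walk through each heavy atom and fill implicit hydrogens from standard valence (C 4, N 3, O 2, S 2, halogen 1):
  atom 1: F (halogen, monovalent) → 0 H
  atom 2: C, bond orders sum to 4 (valence 4) → 0 H
  atom 3: F (halogen, monovalent) → 0 H
  atom 4: F (halogen, monovalent) → 0 H
  atom 5: C, bond orders sum to 4 (valence 4) → 0 H
  atom 6: C, bond orders sum to 4 (valence 4) → 0 H
  atom 7: I (halogen, monovalent) → 0 H
  atom 8: C, bond orders sum to 4 (valence 4) → 0 H
  atom 9: F (halogen, monovalent) → 0 H
  atom 10: C with explicit H count 0
  atom 11: O, bond orders sum to 1 (valence 2) → 1 H
  atom 12: O, bond orders sum to 2 (valence 2) → 0 H
Totals → C:5, H:1, F:4, I:1, O:2.
In Hill order: C5HF4IO2.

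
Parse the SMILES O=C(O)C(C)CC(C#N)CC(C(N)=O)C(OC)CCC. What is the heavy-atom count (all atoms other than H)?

Every atom symbol written in the SMILES (organic subset) is one heavy atom; implicit H are not written.
Heavy atoms by element → C:14, N:2, O:4.
Total: 20.

20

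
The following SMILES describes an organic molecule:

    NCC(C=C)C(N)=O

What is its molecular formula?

C5H10N2O

Walk through each heavy atom and fill implicit hydrogens from standard valence (C 4, N 3, O 2, S 2, halogen 1):
  atom 1: N, bond orders sum to 1 (valence 3) → 2 H
  atom 2: C, bond orders sum to 2 (valence 4) → 2 H
  atom 3: C, bond orders sum to 3 (valence 4) → 1 H
  atom 4: C, bond orders sum to 3 (valence 4) → 1 H
  atom 5: C, bond orders sum to 2 (valence 4) → 2 H
  atom 6: C, bond orders sum to 4 (valence 4) → 0 H
  atom 7: N, bond orders sum to 1 (valence 3) → 2 H
  atom 8: O, bond orders sum to 2 (valence 2) → 0 H
Totals → C:5, H:10, N:2, O:1.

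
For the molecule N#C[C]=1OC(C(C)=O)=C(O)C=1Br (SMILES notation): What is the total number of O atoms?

Scan the SMILES for O atoms (remember two-letter symbols like Cl and Br are single atoms).
Oxygen count: 3.

3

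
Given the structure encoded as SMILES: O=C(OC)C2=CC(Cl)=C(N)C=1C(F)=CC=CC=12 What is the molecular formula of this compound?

Walk through each heavy atom and fill implicit hydrogens from standard valence (C 4, N 3, O 2, S 2, halogen 1):
  atom 1: O, bond orders sum to 2 (valence 2) → 0 H
  atom 2: C, bond orders sum to 4 (valence 4) → 0 H
  atom 3: O, bond orders sum to 2 (valence 2) → 0 H
  atom 4: C, bond orders sum to 1 (valence 4) → 3 H
  atom 5: C, bond orders sum to 4 (valence 4) → 0 H
  atom 6: C, bond orders sum to 3 (valence 4) → 1 H
  atom 7: C, bond orders sum to 4 (valence 4) → 0 H
  atom 8: Cl (halogen, monovalent) → 0 H
  atom 9: C, bond orders sum to 4 (valence 4) → 0 H
  atom 10: N, bond orders sum to 1 (valence 3) → 2 H
  atom 11: C, bond orders sum to 4 (valence 4) → 0 H
  atom 12: C, bond orders sum to 4 (valence 4) → 0 H
  atom 13: F (halogen, monovalent) → 0 H
  atom 14: C, bond orders sum to 3 (valence 4) → 1 H
  atom 15: C, bond orders sum to 3 (valence 4) → 1 H
  atom 16: C, bond orders sum to 3 (valence 4) → 1 H
  atom 17: C, bond orders sum to 4 (valence 4) → 0 H
Totals → C:12, H:9, Cl:1, F:1, N:1, O:2.

C12H9ClFNO2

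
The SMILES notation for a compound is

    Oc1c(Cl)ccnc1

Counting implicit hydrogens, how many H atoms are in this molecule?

Walk through each heavy atom and fill implicit hydrogens from standard valence (C 4, N 3, O 2, S 2, halogen 1); for lowercase aromatic atoms, an aromatic c carries 1 H when it has two neighbours and 0 H with three, and aromatic n carries 0 H:
  atom 1: O, bond orders sum to 1 (valence 2) → 1 H
  atom 2: aromatic c, 3 neighbours → 0 H
  atom 3: aromatic c, 3 neighbours → 0 H
  atom 4: Cl (halogen, monovalent) → 0 H
  atom 5: aromatic c, 2 neighbours → 1 H
  atom 6: aromatic c, 2 neighbours → 1 H
  atom 7: aromatic n, 2 neighbours → 0 H
  atom 8: aromatic c, 2 neighbours → 1 H
Total hydrogens: 4.

4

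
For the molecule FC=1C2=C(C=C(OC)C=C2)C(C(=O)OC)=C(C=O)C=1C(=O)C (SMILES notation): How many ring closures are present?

2

In SMILES, each pair of matching ring-closure digits denotes one ring-closing bond; the number of such bonds equals the number of independent rings.
Ring-closure bonds here: 2.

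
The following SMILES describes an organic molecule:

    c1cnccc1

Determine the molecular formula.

C5H5N

Walk through each heavy atom and fill implicit hydrogens from standard valence (C 4, N 3, O 2, S 2, halogen 1); for lowercase aromatic atoms, an aromatic c carries 1 H when it has two neighbours and 0 H with three, and aromatic n carries 0 H:
  atom 1: aromatic c, 2 neighbours → 1 H
  atom 2: aromatic c, 2 neighbours → 1 H
  atom 3: aromatic n, 2 neighbours → 0 H
  atom 4: aromatic c, 2 neighbours → 1 H
  atom 5: aromatic c, 2 neighbours → 1 H
  atom 6: aromatic c, 2 neighbours → 1 H
Totals → C:5, H:5, N:1.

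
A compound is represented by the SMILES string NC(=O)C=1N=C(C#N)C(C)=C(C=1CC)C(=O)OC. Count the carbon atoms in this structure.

12

Count every carbon token in the SMILES (each C, including those in ring-closure positions and inside branches).
Carbon count: 12.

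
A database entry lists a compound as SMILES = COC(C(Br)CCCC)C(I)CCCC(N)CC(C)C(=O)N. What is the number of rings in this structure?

In SMILES, each pair of matching ring-closure digits denotes one ring-closing bond; the number of such bonds equals the number of independent rings.
Ring-closure bonds here: 0.

0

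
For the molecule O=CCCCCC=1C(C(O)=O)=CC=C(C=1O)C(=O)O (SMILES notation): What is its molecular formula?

C13H14O6

Walk through each heavy atom and fill implicit hydrogens from standard valence (C 4, N 3, O 2, S 2, halogen 1):
  atom 1: O, bond orders sum to 2 (valence 2) → 0 H
  atom 2: C, bond orders sum to 3 (valence 4) → 1 H
  atom 3: C, bond orders sum to 2 (valence 4) → 2 H
  atom 4: C, bond orders sum to 2 (valence 4) → 2 H
  atom 5: C, bond orders sum to 2 (valence 4) → 2 H
  atom 6: C, bond orders sum to 2 (valence 4) → 2 H
  atom 7: C, bond orders sum to 4 (valence 4) → 0 H
  atom 8: C, bond orders sum to 4 (valence 4) → 0 H
  atom 9: C, bond orders sum to 4 (valence 4) → 0 H
  atom 10: O, bond orders sum to 1 (valence 2) → 1 H
  atom 11: O, bond orders sum to 2 (valence 2) → 0 H
  atom 12: C, bond orders sum to 3 (valence 4) → 1 H
  atom 13: C, bond orders sum to 3 (valence 4) → 1 H
  atom 14: C, bond orders sum to 4 (valence 4) → 0 H
  atom 15: C, bond orders sum to 4 (valence 4) → 0 H
  atom 16: O, bond orders sum to 1 (valence 2) → 1 H
  atom 17: C, bond orders sum to 4 (valence 4) → 0 H
  atom 18: O, bond orders sum to 2 (valence 2) → 0 H
  atom 19: O, bond orders sum to 1 (valence 2) → 1 H
Totals → C:13, H:14, O:6.
In Hill order: C13H14O6.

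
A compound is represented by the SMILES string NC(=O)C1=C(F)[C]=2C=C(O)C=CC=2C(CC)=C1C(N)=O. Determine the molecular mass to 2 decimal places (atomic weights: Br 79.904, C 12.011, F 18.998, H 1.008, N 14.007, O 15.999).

276.27 g/mol

First, the molecular formula is C14H13FN2O3 (counting implicit H from valence).
  C: 14 × 12.011 = 168.154
  F: 1 × 18.998 = 18.998
  H: 13 × 1.008 = 13.104
  N: 2 × 14.007 = 28.014
  O: 3 × 15.999 = 47.997
Sum: 14×12.011 + 1×18.998 + 13×1.008 + 2×14.007 + 3×15.999 = 276.267 → 276.27 g/mol.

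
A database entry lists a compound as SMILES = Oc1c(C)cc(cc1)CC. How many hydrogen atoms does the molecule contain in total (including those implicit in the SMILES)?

12

Walk through each heavy atom and fill implicit hydrogens from standard valence (C 4, N 3, O 2, S 2, halogen 1); for lowercase aromatic atoms, an aromatic c carries 1 H when it has two neighbours and 0 H with three, and aromatic n carries 0 H:
  atom 1: O, bond orders sum to 1 (valence 2) → 1 H
  atom 2: aromatic c, 3 neighbours → 0 H
  atom 3: aromatic c, 3 neighbours → 0 H
  atom 4: C, bond orders sum to 1 (valence 4) → 3 H
  atom 5: aromatic c, 2 neighbours → 1 H
  atom 6: aromatic c, 3 neighbours → 0 H
  atom 7: aromatic c, 2 neighbours → 1 H
  atom 8: aromatic c, 2 neighbours → 1 H
  atom 9: C, bond orders sum to 2 (valence 4) → 2 H
  atom 10: C, bond orders sum to 1 (valence 4) → 3 H
Total hydrogens: 12.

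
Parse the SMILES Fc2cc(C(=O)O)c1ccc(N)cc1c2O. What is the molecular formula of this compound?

Walk through each heavy atom and fill implicit hydrogens from standard valence (C 4, N 3, O 2, S 2, halogen 1); for lowercase aromatic atoms, an aromatic c carries 1 H when it has two neighbours and 0 H with three, and aromatic n carries 0 H:
  atom 1: F (halogen, monovalent) → 0 H
  atom 2: aromatic c, 3 neighbours → 0 H
  atom 3: aromatic c, 2 neighbours → 1 H
  atom 4: aromatic c, 3 neighbours → 0 H
  atom 5: C, bond orders sum to 4 (valence 4) → 0 H
  atom 6: O, bond orders sum to 2 (valence 2) → 0 H
  atom 7: O, bond orders sum to 1 (valence 2) → 1 H
  atom 8: aromatic c, 3 neighbours → 0 H
  atom 9: aromatic c, 2 neighbours → 1 H
  atom 10: aromatic c, 2 neighbours → 1 H
  atom 11: aromatic c, 3 neighbours → 0 H
  atom 12: N, bond orders sum to 1 (valence 3) → 2 H
  atom 13: aromatic c, 2 neighbours → 1 H
  atom 14: aromatic c, 3 neighbours → 0 H
  atom 15: aromatic c, 3 neighbours → 0 H
  atom 16: O, bond orders sum to 1 (valence 2) → 1 H
Totals → C:11, H:8, F:1, N:1, O:3.

C11H8FNO3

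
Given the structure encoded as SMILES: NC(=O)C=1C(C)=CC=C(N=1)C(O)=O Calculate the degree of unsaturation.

6

Molecular formula: C8H8N2O3.
DoU = (2C + 2 + N − H − X) / 2, where X is the halogen count and O/S are ignored.
    = (2·8 + 2 + 2 − 8 − 0) / 2 = 12 / 2 = 6.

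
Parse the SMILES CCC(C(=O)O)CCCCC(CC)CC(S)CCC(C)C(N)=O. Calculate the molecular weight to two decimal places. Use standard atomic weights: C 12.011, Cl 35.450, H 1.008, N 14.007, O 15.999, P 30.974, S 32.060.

345.54 g/mol

First, the molecular formula is C18H35NO3S (counting implicit H from valence).
  C: 18 × 12.011 = 216.198
  H: 35 × 1.008 = 35.280
  N: 1 × 14.007 = 14.007
  O: 3 × 15.999 = 47.997
  S: 1 × 32.060 = 32.060
Sum: 18×12.011 + 35×1.008 + 1×14.007 + 3×15.999 + 1×32.060 = 345.542 → 345.54 g/mol.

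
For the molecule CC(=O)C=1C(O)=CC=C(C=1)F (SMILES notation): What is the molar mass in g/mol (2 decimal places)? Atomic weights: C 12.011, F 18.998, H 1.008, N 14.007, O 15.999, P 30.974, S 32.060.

First, the molecular formula is C8H7FO2 (counting implicit H from valence).
  C: 8 × 12.011 = 96.088
  F: 1 × 18.998 = 18.998
  H: 7 × 1.008 = 7.056
  O: 2 × 15.999 = 31.998
Sum: 8×12.011 + 1×18.998 + 7×1.008 + 2×15.999 = 154.140 → 154.14 g/mol.

154.14 g/mol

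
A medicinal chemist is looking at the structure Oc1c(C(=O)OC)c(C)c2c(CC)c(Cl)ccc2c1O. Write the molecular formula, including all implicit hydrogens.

C15H15ClO4

Walk through each heavy atom and fill implicit hydrogens from standard valence (C 4, N 3, O 2, S 2, halogen 1); for lowercase aromatic atoms, an aromatic c carries 1 H when it has two neighbours and 0 H with three, and aromatic n carries 0 H:
  atom 1: O, bond orders sum to 1 (valence 2) → 1 H
  atom 2: aromatic c, 3 neighbours → 0 H
  atom 3: aromatic c, 3 neighbours → 0 H
  atom 4: C, bond orders sum to 4 (valence 4) → 0 H
  atom 5: O, bond orders sum to 2 (valence 2) → 0 H
  atom 6: O, bond orders sum to 2 (valence 2) → 0 H
  atom 7: C, bond orders sum to 1 (valence 4) → 3 H
  atom 8: aromatic c, 3 neighbours → 0 H
  atom 9: C, bond orders sum to 1 (valence 4) → 3 H
  atom 10: aromatic c, 3 neighbours → 0 H
  atom 11: aromatic c, 3 neighbours → 0 H
  atom 12: C, bond orders sum to 2 (valence 4) → 2 H
  atom 13: C, bond orders sum to 1 (valence 4) → 3 H
  atom 14: aromatic c, 3 neighbours → 0 H
  atom 15: Cl (halogen, monovalent) → 0 H
  atom 16: aromatic c, 2 neighbours → 1 H
  atom 17: aromatic c, 2 neighbours → 1 H
  atom 18: aromatic c, 3 neighbours → 0 H
  atom 19: aromatic c, 3 neighbours → 0 H
  atom 20: O, bond orders sum to 1 (valence 2) → 1 H
Totals → C:15, H:15, Cl:1, O:4.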